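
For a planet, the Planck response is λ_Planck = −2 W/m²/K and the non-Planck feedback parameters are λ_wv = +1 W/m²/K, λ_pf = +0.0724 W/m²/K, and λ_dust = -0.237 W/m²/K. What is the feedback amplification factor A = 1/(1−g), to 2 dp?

1.72

Convert to gains: g_wv = 1/2 = 0.5; g_pf = 0.0724/2 = 0.0362; g_dust = -0.237/2 = -0.1185.
Total gain g = 0.4177.
A = 1/(1 − 0.4177) = 1.72.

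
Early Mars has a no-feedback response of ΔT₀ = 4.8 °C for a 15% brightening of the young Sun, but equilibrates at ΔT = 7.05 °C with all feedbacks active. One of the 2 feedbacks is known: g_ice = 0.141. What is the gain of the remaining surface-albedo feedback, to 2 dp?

Amplification A = ΔT/ΔT₀ = 7.05/4.8 = 1.469.
Total gain g = 1 − 1/A = 1 − 1/1.469 = 0.3193.
The known gain is 0.141.
g_alb = 0.3193 − 0.141 = 0.18.

0.18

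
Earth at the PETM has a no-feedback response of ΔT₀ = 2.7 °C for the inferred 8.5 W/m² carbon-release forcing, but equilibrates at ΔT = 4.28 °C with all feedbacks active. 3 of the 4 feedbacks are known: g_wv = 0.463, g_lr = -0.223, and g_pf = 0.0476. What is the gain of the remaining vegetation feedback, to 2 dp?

Amplification A = ΔT/ΔT₀ = 4.28/2.7 = 1.585.
Total gain g = 1 − 1/A = 1 − 1/1.585 = 0.3691.
Known gains sum to 0.463 − 0.223 + 0.0476 = 0.2876.
g_veg = 0.3691 − 0.2876 = 0.08.

0.08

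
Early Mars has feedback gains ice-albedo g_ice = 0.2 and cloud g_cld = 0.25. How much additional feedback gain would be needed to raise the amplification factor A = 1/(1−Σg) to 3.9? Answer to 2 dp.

0.29

Current total gain = 0.45.
Target gain for A = 3.9: g* = 1 − 1/3.9 = 0.7436.
Additional gain needed = 0.7436 − 0.45 = 0.29.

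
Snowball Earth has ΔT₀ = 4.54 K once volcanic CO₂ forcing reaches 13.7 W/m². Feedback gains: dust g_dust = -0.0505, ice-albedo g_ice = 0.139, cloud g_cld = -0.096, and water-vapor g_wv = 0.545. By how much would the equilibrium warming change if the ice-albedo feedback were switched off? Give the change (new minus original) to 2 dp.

-2.27 K

Original: g = 0.5375, ΔT = 4.54/(1−0.5375) = 9.8162 K.
Without ice-albedo: g' = 0.3985, ΔT' = 4.54/(1−0.3985) = 7.5478 K.
Change = 7.5478 − 9.8162 = -2.27 K.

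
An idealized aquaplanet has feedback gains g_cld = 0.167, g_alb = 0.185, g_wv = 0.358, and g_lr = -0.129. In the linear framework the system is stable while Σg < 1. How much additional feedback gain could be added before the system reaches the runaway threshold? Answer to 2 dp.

0.42

Current total gain = 0.167 + 0.185 + 0.358 − 0.129 = 0.581.
Margin to runaway = 1 − 0.581 = 0.42.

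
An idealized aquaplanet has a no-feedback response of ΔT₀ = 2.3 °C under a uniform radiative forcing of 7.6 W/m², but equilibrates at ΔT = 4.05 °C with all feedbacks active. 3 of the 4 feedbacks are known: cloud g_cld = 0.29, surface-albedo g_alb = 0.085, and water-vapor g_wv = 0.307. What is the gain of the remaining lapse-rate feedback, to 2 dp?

-0.25

Amplification A = ΔT/ΔT₀ = 4.05/2.3 = 1.761.
Total gain g = 1 − 1/A = 1 − 1/1.761 = 0.4321.
Known gains sum to 0.29 + 0.085 + 0.307 = 0.682.
g_lr = 0.4321 − 0.682 = -0.25.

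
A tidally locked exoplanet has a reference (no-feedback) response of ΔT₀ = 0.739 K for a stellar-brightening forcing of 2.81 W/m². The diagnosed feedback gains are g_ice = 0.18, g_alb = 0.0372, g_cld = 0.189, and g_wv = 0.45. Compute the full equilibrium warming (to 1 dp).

5.1 K

Total gain g = 0.18 + 0.0372 + 0.189 + 0.45 = 0.8562.
Amplification A = 1/(1 − 0.8562) = 6.954.
ΔT = 0.739 × 6.954 = 5.1 K.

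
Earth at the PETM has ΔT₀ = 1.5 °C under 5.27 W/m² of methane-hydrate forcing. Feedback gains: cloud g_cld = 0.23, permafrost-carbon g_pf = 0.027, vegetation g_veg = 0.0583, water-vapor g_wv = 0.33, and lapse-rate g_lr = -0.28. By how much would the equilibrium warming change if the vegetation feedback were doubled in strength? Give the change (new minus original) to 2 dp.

0.24 °C

Original: g = 0.3653, ΔT = 1.5/(1−0.3653) = 2.3633 °C.
With doubled vegetation: g' = 0.4236, ΔT' = 1.5/(1−0.4236) = 2.6024 °C.
Change = 2.6024 − 2.3633 = 0.24 °C.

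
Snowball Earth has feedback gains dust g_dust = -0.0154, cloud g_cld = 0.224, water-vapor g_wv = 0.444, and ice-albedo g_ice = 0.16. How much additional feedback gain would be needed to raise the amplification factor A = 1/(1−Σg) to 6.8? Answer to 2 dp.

Current total gain = 0.8126.
Target gain for A = 6.8: g* = 1 − 1/6.8 = 0.8529.
Additional gain needed = 0.8529 − 0.8126 = 0.04.

0.04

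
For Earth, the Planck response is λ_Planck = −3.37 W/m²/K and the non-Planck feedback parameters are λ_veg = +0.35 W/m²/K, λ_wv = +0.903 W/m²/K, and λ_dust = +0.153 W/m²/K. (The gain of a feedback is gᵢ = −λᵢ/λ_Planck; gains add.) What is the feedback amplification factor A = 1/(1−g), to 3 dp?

1.716

Convert to gains: g_veg = 0.35/3.37 = 0.1039; g_wv = 0.903/3.37 = 0.268; g_dust = 0.153/3.37 = 0.0454.
Total gain g = 0.4173.
A = 1/(1 − 0.4173) = 1.716.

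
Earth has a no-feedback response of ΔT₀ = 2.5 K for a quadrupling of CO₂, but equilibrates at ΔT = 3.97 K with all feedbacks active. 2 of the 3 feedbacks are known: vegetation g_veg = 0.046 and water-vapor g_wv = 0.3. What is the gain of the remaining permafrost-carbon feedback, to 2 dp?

Amplification A = ΔT/ΔT₀ = 3.97/2.5 = 1.588.
Total gain g = 1 − 1/A = 1 − 1/1.588 = 0.3703.
Known gains sum to 0.046 + 0.3 = 0.346.
g_pf = 0.3703 − 0.346 = 0.02.

0.02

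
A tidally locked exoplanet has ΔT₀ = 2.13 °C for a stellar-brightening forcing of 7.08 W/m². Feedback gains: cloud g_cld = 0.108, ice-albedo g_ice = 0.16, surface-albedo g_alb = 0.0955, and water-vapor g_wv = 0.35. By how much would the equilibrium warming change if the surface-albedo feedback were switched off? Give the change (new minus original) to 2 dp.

Original: g = 0.7135, ΔT = 2.13/(1−0.7135) = 7.4346 °C.
Without surface-albedo: g' = 0.618, ΔT' = 2.13/(1−0.618) = 5.5759 °C.
Change = 5.5759 − 7.4346 = -1.86 °C.

-1.86 °C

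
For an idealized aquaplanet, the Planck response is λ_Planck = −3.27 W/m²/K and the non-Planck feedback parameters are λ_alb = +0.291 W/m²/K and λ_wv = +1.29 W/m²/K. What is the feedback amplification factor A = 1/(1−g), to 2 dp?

1.94

Convert to gains: g_alb = 0.291/3.27 = 0.08899; g_wv = 1.29/3.27 = 0.3945.
Total gain g = 0.48349.
A = 1/(1 − 0.48349) = 1.94.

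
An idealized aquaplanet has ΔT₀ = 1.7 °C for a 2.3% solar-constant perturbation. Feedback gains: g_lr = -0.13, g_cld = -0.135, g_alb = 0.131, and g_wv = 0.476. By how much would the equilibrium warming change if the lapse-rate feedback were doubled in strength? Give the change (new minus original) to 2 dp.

-0.43 °C

Original: g = 0.342, ΔT = 1.7/(1−0.342) = 2.5836 °C.
With doubled lapse-rate: g' = 0.212, ΔT' = 1.7/(1−0.212) = 2.1574 °C.
Change = 2.1574 − 2.5836 = -0.43 °C.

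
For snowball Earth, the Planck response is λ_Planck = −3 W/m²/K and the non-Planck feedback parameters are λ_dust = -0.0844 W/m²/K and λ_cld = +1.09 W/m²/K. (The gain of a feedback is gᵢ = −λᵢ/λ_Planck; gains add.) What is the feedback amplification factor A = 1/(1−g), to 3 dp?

1.504

Convert to gains: g_dust = -0.0844/3 = -0.02813; g_cld = 1.09/3 = 0.3633.
Total gain g = 0.33517.
A = 1/(1 − 0.33517) = 1.504.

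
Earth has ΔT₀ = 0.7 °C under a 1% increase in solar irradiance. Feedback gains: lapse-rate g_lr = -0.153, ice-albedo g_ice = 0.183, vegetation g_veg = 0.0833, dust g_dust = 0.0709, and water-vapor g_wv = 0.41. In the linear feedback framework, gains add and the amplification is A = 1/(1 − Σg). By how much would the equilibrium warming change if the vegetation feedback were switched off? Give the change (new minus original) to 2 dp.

Original: g = 0.5942, ΔT = 0.7/(1−0.5942) = 1.7250 °C.
Without vegetation: g' = 0.5109, ΔT' = 0.7/(1−0.5109) = 1.4312 °C.
Change = 1.4312 − 1.7250 = -0.29 °C.

-0.29 °C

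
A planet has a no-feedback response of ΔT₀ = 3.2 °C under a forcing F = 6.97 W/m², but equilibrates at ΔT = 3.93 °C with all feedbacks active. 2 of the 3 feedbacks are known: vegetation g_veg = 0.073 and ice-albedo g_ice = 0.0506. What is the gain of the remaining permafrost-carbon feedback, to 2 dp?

Amplification A = ΔT/ΔT₀ = 3.93/3.2 = 1.228.
Total gain g = 1 − 1/A = 1 − 1/1.228 = 0.1857.
Known gains sum to 0.073 + 0.0506 = 0.1236.
g_pf = 0.1857 − 0.1236 = 0.06.

0.06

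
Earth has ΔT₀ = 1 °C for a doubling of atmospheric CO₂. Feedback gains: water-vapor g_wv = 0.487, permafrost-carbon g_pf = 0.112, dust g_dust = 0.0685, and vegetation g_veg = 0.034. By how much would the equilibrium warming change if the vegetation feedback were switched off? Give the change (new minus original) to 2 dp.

Original: g = 0.7015, ΔT = 1/(1−0.7015) = 3.3501 °C.
Without vegetation: g' = 0.6675, ΔT' = 1/(1−0.6675) = 3.0075 °C.
Change = 3.0075 − 3.3501 = -0.34 °C.

-0.34 °C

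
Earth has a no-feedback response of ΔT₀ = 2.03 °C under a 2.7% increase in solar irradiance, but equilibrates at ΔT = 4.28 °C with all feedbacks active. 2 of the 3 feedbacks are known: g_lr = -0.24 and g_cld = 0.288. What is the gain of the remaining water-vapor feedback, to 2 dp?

Amplification A = ΔT/ΔT₀ = 4.28/2.03 = 2.108.
Total gain g = 1 − 1/A = 1 − 1/2.108 = 0.5256.
Known gains sum to -0.24 + 0.288 = 0.048.
g_wv = 0.5256 − 0.048 = 0.48.

0.48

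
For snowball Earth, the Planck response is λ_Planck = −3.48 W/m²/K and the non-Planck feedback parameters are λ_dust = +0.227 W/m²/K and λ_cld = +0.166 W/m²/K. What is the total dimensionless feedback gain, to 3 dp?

Convert to gains: g_dust = 0.227/3.48 = 0.06523; g_cld = 0.166/3.48 = 0.0477.
Total gain g = 0.11293.

0.113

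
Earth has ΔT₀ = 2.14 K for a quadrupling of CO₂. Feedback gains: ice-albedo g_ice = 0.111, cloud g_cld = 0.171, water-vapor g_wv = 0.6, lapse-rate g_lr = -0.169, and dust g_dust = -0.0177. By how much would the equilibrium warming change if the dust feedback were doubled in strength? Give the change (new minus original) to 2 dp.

-0.39 K

Original: g = 0.6953, ΔT = 2.14/(1−0.6953) = 7.0233 K.
With doubled dust: g' = 0.6776, ΔT' = 2.14/(1−0.6776) = 6.6377 K.
Change = 6.6377 − 7.0233 = -0.39 K.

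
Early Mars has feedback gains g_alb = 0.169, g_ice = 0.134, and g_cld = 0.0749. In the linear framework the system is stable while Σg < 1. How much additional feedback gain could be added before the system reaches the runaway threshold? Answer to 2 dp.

0.62

Current total gain = 0.169 + 0.134 + 0.0749 = 0.3779.
Margin to runaway = 1 − 0.3779 = 0.62.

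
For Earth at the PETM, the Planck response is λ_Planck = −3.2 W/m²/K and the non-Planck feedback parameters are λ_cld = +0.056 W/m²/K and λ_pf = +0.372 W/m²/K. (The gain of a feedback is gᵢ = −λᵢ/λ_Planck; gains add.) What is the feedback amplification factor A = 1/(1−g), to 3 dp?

Convert to gains: g_cld = 0.056/3.2 = 0.0175; g_pf = 0.372/3.2 = 0.1162.
Total gain g = 0.1337.
A = 1/(1 − 0.1337) = 1.154.

1.154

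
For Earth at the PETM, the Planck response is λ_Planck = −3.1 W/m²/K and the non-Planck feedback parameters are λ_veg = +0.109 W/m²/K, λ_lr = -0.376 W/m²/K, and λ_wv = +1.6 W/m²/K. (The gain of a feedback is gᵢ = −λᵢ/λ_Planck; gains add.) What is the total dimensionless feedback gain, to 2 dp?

Convert to gains: g_veg = 0.109/3.1 = 0.03516; g_lr = -0.376/3.1 = -0.1213; g_wv = 1.6/3.1 = 0.5161.
Total gain g = 0.42996.

0.43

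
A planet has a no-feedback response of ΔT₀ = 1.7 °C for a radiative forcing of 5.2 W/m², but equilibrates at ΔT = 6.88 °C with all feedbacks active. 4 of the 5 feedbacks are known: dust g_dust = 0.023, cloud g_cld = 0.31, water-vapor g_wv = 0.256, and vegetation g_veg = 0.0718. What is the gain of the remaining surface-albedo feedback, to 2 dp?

0.09

Amplification A = ΔT/ΔT₀ = 6.88/1.7 = 4.047.
Total gain g = 1 − 1/A = 1 − 1/4.047 = 0.7529.
Known gains sum to 0.023 + 0.31 + 0.256 + 0.0718 = 0.6608.
g_alb = 0.7529 − 0.6608 = 0.09.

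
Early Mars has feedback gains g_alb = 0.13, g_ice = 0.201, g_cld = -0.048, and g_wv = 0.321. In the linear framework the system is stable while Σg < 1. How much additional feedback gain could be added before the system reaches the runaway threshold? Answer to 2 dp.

0.40

Current total gain = 0.13 + 0.201 − 0.048 + 0.321 = 0.604.
Margin to runaway = 1 − 0.604 = 0.40.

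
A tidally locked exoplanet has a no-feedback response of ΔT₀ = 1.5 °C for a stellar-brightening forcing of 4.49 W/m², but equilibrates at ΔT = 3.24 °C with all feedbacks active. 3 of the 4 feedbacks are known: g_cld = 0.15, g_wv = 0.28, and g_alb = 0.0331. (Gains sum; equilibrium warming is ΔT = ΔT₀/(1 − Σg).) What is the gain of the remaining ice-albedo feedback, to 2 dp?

Amplification A = ΔT/ΔT₀ = 3.24/1.5 = 2.16.
Total gain g = 1 − 1/A = 1 − 1/2.16 = 0.537.
Known gains sum to 0.15 + 0.28 + 0.0331 = 0.4631.
g_ice = 0.537 − 0.4631 = 0.07.

0.07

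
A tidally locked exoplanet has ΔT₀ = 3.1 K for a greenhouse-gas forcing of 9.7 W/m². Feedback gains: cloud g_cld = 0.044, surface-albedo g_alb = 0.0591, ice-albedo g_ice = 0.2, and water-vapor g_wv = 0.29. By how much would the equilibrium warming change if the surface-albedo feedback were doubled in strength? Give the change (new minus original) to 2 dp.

Original: g = 0.5931, ΔT = 3.1/(1−0.5931) = 7.6186 K.
With doubled surface-albedo: g' = 0.6522, ΔT' = 3.1/(1−0.6522) = 8.9132 K.
Change = 8.9132 − 7.6186 = 1.29 K.

1.29 K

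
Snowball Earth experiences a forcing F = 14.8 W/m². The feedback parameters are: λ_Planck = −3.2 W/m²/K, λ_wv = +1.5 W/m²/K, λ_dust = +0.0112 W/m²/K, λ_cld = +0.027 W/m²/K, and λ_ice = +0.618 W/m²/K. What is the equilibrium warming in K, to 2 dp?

Net feedback parameter λ = (−3.2) + (+1.5) + (+0.0112) + (+0.027) + (+0.618) = -1.0438 W/m²/K.
ΔT = −F/λ = −14.8/(-1.0438) = 14.18 K.

14.18 K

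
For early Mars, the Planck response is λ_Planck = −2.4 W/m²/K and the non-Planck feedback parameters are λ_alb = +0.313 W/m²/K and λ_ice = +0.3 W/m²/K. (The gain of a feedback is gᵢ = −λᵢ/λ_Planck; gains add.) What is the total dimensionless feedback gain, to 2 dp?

0.26

Convert to gains: g_alb = 0.313/2.4 = 0.1304; g_ice = 0.3/2.4 = 0.125.
Total gain g = 0.2554.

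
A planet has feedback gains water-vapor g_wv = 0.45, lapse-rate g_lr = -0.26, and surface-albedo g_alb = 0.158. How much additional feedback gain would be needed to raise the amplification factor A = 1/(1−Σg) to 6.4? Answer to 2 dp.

Current total gain = 0.348.
Target gain for A = 6.4: g* = 1 − 1/6.4 = 0.8438.
Additional gain needed = 0.8438 − 0.348 = 0.50.

0.50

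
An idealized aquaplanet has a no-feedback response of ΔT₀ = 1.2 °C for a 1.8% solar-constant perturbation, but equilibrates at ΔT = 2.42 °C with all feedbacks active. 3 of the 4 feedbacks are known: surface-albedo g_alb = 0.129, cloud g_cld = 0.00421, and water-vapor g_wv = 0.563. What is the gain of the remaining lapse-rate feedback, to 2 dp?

Amplification A = ΔT/ΔT₀ = 2.42/1.2 = 2.017.
Total gain g = 1 − 1/A = 1 − 1/2.017 = 0.5042.
Known gains sum to 0.129 + 0.00421 + 0.563 = 0.69621.
g_lr = 0.5042 − 0.69621 = -0.19.

-0.19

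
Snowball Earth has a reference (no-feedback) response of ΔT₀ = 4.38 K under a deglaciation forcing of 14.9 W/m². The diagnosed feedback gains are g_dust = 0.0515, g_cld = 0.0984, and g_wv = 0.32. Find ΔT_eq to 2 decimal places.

Total gain g = 0.0515 + 0.0984 + 0.32 = 0.4699.
Amplification A = 1/(1 − 0.4699) = 1.886.
ΔT = 4.38 × 1.886 = 8.26 K.

8.26 K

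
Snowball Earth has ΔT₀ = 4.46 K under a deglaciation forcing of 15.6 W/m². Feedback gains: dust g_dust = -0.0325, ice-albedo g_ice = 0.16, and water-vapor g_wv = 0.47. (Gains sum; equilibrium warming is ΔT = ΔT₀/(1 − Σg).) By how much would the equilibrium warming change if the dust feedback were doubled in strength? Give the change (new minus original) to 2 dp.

Original: g = 0.5975, ΔT = 4.46/(1−0.5975) = 11.0807 K.
With doubled dust: g' = 0.565, ΔT' = 4.46/(1−0.565) = 10.2529 K.
Change = 10.2529 − 11.0807 = -0.83 K.

-0.83 K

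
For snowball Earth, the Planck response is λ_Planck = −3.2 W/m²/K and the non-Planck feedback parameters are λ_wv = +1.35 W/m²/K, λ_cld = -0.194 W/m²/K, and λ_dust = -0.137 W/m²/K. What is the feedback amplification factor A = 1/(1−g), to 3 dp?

1.467

Convert to gains: g_wv = 1.35/3.2 = 0.4219; g_cld = -0.194/3.2 = -0.06062; g_dust = -0.137/3.2 = -0.04281.
Total gain g = 0.31847.
A = 1/(1 − 0.31847) = 1.467.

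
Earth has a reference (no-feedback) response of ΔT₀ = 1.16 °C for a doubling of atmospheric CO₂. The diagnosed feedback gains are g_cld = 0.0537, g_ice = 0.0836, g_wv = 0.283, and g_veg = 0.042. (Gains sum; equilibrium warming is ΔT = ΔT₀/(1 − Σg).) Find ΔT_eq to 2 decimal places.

Total gain g = 0.0537 + 0.0836 + 0.283 + 0.042 = 0.4623.
Amplification A = 1/(1 − 0.4623) = 1.86.
ΔT = 1.16 × 1.86 = 2.16 °C.

2.16 °C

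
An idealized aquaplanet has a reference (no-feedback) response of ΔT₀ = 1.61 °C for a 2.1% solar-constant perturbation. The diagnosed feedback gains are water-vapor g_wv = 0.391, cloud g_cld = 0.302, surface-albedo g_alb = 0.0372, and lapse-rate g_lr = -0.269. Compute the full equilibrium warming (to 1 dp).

Total gain g = 0.391 + 0.302 + 0.0372 − 0.269 = 0.4612.
Amplification A = 1/(1 − 0.4612) = 1.856.
ΔT = 1.61 × 1.856 = 3.0 °C.

3.0 °C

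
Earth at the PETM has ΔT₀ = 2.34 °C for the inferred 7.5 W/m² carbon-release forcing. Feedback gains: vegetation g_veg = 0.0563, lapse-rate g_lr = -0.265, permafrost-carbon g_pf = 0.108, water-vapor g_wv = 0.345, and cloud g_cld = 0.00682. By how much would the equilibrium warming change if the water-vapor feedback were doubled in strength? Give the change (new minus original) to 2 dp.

2.67 °C

Original: g = 0.25112, ΔT = 2.34/(1−0.25112) = 3.1247 °C.
With doubled water-vapor: g' = 0.59612, ΔT' = 2.34/(1−0.59612) = 5.7938 °C.
Change = 5.7938 − 3.1247 = 2.67 °C.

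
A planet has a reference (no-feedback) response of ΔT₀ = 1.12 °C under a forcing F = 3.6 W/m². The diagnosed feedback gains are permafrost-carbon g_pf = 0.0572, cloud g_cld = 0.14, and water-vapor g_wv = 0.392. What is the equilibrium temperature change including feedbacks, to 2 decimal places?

2.73 °C

Total gain g = 0.0572 + 0.14 + 0.392 = 0.5892.
Amplification A = 1/(1 − 0.5892) = 2.434.
ΔT = 1.12 × 2.434 = 2.73 °C.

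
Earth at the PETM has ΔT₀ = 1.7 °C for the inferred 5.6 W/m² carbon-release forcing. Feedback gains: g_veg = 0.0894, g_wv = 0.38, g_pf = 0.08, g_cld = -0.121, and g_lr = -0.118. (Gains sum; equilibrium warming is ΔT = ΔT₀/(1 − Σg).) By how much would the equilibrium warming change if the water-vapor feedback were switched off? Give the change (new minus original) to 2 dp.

-0.88 °C

Original: g = 0.3104, ΔT = 1.7/(1−0.3104) = 2.4652 °C.
Without water-vapor: g' = -0.0696, ΔT' = 1.7/(1+0.0696) = 1.5894 °C.
Change = 1.5894 − 2.4652 = -0.88 °C.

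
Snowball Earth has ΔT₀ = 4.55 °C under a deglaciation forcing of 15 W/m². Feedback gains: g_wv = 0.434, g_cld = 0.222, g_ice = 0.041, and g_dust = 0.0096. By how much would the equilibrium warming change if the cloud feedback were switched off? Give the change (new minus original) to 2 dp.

Original: g = 0.7066, ΔT = 4.55/(1−0.7066) = 15.5078 °C.
Without cloud: g' = 0.4846, ΔT' = 4.55/(1−0.4846) = 8.8281 °C.
Change = 8.8281 − 15.5078 = -6.68 °C.

-6.68 °C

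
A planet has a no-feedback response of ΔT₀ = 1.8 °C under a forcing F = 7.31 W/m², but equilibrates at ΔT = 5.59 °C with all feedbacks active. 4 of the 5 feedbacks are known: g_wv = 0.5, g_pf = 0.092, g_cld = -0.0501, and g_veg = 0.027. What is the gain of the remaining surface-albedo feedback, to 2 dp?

Amplification A = ΔT/ΔT₀ = 5.59/1.8 = 3.106.
Total gain g = 1 − 1/A = 1 − 1/3.106 = 0.678.
Known gains sum to 0.5 + 0.092 − 0.0501 + 0.027 = 0.5689.
g_alb = 0.678 − 0.5689 = 0.11.

0.11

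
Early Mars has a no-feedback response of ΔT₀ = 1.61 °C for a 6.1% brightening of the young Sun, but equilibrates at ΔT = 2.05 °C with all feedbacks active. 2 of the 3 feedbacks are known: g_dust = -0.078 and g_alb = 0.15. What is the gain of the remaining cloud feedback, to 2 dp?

0.14

Amplification A = ΔT/ΔT₀ = 2.05/1.61 = 1.273.
Total gain g = 1 − 1/A = 1 − 1/1.273 = 0.2145.
Known gains sum to -0.078 + 0.15 = 0.072.
g_cld = 0.2145 − 0.072 = 0.14.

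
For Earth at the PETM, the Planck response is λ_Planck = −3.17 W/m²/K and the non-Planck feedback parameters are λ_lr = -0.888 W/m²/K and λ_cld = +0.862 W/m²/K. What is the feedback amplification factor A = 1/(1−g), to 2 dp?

Convert to gains: g_lr = -0.888/3.17 = -0.2801; g_cld = 0.862/3.17 = 0.2719.
Total gain g = -0.0082.
A = 1/(1 + 0.0082) = 0.99.

0.99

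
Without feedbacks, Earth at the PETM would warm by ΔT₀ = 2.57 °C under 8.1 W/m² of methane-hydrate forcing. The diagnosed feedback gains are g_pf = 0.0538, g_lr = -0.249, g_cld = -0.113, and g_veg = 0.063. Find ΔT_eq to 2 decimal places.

2.06 °C

Total gain g = 0.0538 − 0.249 − 0.113 + 0.063 = -0.2452.
Amplification A = 1/(1 + 0.2452) = 0.8031.
ΔT = 2.57 × 0.8031 = 2.06 °C.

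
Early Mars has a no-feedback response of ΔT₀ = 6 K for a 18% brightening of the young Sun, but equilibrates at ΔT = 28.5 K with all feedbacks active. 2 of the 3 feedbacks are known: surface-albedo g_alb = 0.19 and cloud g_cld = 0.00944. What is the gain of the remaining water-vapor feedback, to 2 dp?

Amplification A = ΔT/ΔT₀ = 28.5/6 = 4.75.
Total gain g = 1 − 1/A = 1 − 1/4.75 = 0.7895.
Known gains sum to 0.19 + 0.00944 = 0.19944.
g_wv = 0.7895 − 0.19944 = 0.59.

0.59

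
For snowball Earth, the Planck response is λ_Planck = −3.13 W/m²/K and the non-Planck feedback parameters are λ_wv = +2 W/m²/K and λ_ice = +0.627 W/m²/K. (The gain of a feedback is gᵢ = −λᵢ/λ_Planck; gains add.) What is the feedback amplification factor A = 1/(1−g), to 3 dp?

Convert to gains: g_wv = 2/3.13 = 0.639; g_ice = 0.627/3.13 = 0.2003.
Total gain g = 0.8393.
A = 1/(1 − 0.8393) = 6.223.

6.223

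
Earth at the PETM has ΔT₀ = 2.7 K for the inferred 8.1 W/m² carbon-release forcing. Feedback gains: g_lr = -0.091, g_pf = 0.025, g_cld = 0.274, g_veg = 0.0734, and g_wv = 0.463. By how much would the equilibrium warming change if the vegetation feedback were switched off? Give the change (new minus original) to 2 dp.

Original: g = 0.7444, ΔT = 2.7/(1−0.7444) = 10.5634 K.
Without vegetation: g' = 0.671, ΔT' = 2.7/(1−0.671) = 8.2067 K.
Change = 8.2067 − 10.5634 = -2.36 K.

-2.36 K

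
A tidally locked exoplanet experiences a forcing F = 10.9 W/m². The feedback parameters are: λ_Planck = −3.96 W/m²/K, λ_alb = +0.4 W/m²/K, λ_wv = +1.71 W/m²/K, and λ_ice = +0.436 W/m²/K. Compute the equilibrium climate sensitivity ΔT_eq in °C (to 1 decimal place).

Net feedback parameter λ = (−3.96) + (+0.4) + (+1.71) + (+0.436) = -1.414 W/m²/K.
ΔT = −F/λ = −10.9/(-1.414) = 7.7 °C.

7.7 °C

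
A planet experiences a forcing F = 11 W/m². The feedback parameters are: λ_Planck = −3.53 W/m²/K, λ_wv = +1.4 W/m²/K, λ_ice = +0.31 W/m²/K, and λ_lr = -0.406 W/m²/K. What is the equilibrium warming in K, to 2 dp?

4.94 K

Net feedback parameter λ = (−3.53) + (+1.4) + (+0.31) + (-0.406) = -2.226 W/m²/K.
ΔT = −F/λ = −11/(-2.226) = 4.94 K.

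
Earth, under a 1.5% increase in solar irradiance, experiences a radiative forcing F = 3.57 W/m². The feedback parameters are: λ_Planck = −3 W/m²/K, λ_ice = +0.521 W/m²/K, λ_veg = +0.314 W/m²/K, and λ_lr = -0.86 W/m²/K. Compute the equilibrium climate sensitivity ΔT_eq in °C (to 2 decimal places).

1.18 °C

Net feedback parameter λ = (−3) + (+0.521) + (+0.314) + (-0.86) = -3.025 W/m²/K.
ΔT = −F/λ = −3.57/(-3.025) = 1.18 °C.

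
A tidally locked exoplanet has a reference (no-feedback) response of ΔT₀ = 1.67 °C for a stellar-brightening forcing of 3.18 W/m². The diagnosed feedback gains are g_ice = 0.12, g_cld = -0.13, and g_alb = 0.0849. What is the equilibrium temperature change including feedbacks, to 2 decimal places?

Total gain g = 0.12 − 0.13 + 0.0849 = 0.0749.
Amplification A = 1/(1 − 0.0749) = 1.081.
ΔT = 1.67 × 1.081 = 1.81 °C.

1.81 °C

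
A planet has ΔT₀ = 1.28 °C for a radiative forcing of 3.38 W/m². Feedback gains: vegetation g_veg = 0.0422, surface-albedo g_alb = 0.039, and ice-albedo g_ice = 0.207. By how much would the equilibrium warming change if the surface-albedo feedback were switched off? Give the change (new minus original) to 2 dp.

Original: g = 0.2882, ΔT = 1.28/(1−0.2882) = 1.7983 °C.
Without surface-albedo: g' = 0.2492, ΔT' = 1.28/(1−0.2492) = 1.7048 °C.
Change = 1.7048 − 1.7983 = -0.09 °C.

-0.09 °C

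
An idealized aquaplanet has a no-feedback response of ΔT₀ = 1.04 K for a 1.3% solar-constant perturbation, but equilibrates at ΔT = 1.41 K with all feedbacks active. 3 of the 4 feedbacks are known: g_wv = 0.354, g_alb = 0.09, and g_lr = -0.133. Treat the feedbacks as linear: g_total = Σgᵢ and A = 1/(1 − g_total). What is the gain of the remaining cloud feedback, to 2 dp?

-0.05

Amplification A = ΔT/ΔT₀ = 1.41/1.04 = 1.356.
Total gain g = 1 − 1/A = 1 − 1/1.356 = 0.2625.
Known gains sum to 0.354 + 0.09 − 0.133 = 0.311.
g_cld = 0.2625 − 0.311 = -0.05.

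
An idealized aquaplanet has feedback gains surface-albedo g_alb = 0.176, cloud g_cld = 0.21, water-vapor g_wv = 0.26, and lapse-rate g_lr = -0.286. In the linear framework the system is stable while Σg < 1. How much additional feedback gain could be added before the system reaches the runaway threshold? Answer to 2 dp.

0.64

Current total gain = 0.176 + 0.21 + 0.26 − 0.286 = 0.36.
Margin to runaway = 1 − 0.36 = 0.64.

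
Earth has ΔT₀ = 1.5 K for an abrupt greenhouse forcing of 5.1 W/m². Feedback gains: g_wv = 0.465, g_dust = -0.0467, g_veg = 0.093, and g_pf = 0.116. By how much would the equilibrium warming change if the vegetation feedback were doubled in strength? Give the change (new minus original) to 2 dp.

1.34 K

Original: g = 0.6273, ΔT = 1.5/(1−0.6273) = 4.0247 K.
With doubled vegetation: g' = 0.7203, ΔT' = 1.5/(1−0.7203) = 5.3629 K.
Change = 5.3629 − 4.0247 = 1.34 K.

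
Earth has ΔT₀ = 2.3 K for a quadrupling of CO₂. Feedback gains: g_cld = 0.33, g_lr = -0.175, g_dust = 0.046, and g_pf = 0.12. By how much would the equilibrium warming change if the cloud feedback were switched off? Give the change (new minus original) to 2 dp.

Original: g = 0.321, ΔT = 2.3/(1−0.321) = 3.3873 K.
Without cloud: g' = -0.009, ΔT' = 2.3/(1+0.009) = 2.2795 K.
Change = 2.2795 − 3.3873 = -1.11 K.

-1.11 K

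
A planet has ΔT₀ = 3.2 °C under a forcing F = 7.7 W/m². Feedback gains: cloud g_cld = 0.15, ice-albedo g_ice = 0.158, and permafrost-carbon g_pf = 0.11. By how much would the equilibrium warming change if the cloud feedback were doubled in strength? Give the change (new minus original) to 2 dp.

1.91 °C

Original: g = 0.418, ΔT = 3.2/(1−0.418) = 5.4983 °C.
With doubled cloud: g' = 0.568, ΔT' = 3.2/(1−0.568) = 7.4074 °C.
Change = 7.4074 − 5.4983 = 1.91 °C.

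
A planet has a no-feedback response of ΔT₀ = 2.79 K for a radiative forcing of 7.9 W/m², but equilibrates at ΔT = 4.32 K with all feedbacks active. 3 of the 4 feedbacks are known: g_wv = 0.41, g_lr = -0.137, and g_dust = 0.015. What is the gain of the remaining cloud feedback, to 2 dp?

Amplification A = ΔT/ΔT₀ = 4.32/2.79 = 1.548.
Total gain g = 1 − 1/A = 1 − 1/1.548 = 0.354.
Known gains sum to 0.41 − 0.137 + 0.015 = 0.288.
g_cld = 0.354 − 0.288 = 0.07.

0.07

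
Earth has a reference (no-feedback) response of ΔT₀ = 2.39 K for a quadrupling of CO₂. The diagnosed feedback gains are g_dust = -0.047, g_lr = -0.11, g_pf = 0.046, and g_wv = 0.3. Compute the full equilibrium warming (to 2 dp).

2.95 K

Total gain g = -0.047 − 0.11 + 0.046 + 0.3 = 0.189.
Amplification A = 1/(1 − 0.189) = 1.233.
ΔT = 2.39 × 1.233 = 2.95 K.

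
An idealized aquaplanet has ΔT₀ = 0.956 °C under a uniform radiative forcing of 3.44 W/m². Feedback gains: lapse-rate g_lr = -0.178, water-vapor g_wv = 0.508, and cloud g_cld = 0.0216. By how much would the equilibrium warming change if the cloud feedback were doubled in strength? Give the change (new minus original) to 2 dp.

Original: g = 0.3516, ΔT = 0.956/(1−0.3516) = 1.4744 °C.
With doubled cloud: g' = 0.3732, ΔT' = 0.956/(1−0.3732) = 1.5252 °C.
Change = 1.5252 − 1.4744 = 0.05 °C.

0.05 °C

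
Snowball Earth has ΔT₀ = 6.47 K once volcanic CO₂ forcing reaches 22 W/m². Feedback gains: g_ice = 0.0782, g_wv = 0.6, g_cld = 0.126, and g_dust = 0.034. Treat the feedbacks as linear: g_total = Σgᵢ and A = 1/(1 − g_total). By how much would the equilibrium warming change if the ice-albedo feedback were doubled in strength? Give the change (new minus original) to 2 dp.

37.40 K

Original: g = 0.8382, ΔT = 6.47/(1−0.8382) = 39.9876 K.
With doubled ice-albedo: g' = 0.9164, ΔT' = 6.47/(1−0.9164) = 77.3923 K.
Change = 77.3923 − 39.9876 = 37.40 K.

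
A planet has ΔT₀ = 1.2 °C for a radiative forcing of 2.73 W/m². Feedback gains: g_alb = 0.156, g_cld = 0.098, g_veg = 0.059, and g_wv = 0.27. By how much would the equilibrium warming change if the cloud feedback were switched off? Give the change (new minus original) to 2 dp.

-0.55 °C

Original: g = 0.583, ΔT = 1.2/(1−0.583) = 2.8777 °C.
Without cloud: g' = 0.485, ΔT' = 1.2/(1−0.485) = 2.3301 °C.
Change = 2.3301 − 2.8777 = -0.55 °C.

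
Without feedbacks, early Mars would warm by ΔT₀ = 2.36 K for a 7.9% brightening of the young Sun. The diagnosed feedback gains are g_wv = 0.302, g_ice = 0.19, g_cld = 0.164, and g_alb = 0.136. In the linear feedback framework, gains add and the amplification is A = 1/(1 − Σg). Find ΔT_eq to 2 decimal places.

11.35 K

Total gain g = 0.302 + 0.19 + 0.164 + 0.136 = 0.792.
Amplification A = 1/(1 − 0.792) = 4.808.
ΔT = 2.36 × 4.808 = 11.35 K.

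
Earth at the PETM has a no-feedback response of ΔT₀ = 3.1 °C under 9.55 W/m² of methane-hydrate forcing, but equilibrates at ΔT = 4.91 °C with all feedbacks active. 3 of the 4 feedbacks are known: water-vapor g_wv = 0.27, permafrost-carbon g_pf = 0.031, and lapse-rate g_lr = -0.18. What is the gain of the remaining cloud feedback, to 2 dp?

0.25

Amplification A = ΔT/ΔT₀ = 4.91/3.1 = 1.584.
Total gain g = 1 − 1/A = 1 − 1/1.584 = 0.3687.
Known gains sum to 0.27 + 0.031 − 0.18 = 0.121.
g_cld = 0.3687 − 0.121 = 0.25.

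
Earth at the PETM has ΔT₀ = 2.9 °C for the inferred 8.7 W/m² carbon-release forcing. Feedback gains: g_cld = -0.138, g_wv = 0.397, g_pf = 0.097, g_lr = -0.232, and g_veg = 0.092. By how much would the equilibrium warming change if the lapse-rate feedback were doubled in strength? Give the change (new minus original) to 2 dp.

Original: g = 0.216, ΔT = 2.9/(1−0.216) = 3.6990 °C.
With doubled lapse-rate: g' = -0.016, ΔT' = 2.9/(1+0.016) = 2.8543 °C.
Change = 2.8543 − 3.6990 = -0.84 °C.

-0.84 °C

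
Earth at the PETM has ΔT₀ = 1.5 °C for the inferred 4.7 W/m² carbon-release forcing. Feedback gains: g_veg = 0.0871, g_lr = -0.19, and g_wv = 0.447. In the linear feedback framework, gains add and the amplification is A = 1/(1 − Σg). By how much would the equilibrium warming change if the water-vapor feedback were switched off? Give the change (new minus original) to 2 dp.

Original: g = 0.3441, ΔT = 1.5/(1−0.3441) = 2.2869 °C.
Without water-vapor: g' = -0.1029, ΔT' = 1.5/(1+0.1029) = 1.3601 °C.
Change = 1.3601 − 2.2869 = -0.93 °C.

-0.93 °C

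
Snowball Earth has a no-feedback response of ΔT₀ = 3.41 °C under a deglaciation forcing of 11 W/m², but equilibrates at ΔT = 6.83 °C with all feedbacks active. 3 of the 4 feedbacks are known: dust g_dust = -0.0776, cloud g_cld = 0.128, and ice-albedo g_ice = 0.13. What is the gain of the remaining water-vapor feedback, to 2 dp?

0.32

Amplification A = ΔT/ΔT₀ = 6.83/3.41 = 2.003.
Total gain g = 1 − 1/A = 1 − 1/2.003 = 0.5007.
Known gains sum to -0.0776 + 0.128 + 0.13 = 0.1804.
g_wv = 0.5007 − 0.1804 = 0.32.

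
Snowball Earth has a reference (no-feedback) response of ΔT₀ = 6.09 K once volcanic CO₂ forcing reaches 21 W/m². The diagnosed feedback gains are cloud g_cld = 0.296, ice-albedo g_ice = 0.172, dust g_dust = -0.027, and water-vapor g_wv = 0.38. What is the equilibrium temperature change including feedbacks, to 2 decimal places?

Total gain g = 0.296 + 0.172 − 0.027 + 0.38 = 0.821.
Amplification A = 1/(1 − 0.821) = 5.587.
ΔT = 6.09 × 5.587 = 34.02 K.

34.02 K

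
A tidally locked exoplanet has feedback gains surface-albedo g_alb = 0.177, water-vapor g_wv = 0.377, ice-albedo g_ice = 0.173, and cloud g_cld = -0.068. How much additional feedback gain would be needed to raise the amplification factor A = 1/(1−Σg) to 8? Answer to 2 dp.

0.22

Current total gain = 0.659.
Target gain for A = 8: g* = 1 − 1/8 = 0.875.
Additional gain needed = 0.875 − 0.659 = 0.22.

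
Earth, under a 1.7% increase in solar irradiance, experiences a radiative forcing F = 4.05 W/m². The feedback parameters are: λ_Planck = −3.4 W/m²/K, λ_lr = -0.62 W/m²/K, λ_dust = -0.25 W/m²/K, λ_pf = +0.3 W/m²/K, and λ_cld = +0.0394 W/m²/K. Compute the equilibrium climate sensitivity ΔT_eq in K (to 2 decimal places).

Net feedback parameter λ = (−3.4) + (-0.62) + (-0.25) + (+0.3) + (+0.0394) = -3.9306 W/m²/K.
ΔT = −F/λ = −4.05/(-3.9306) = 1.03 K.

1.03 K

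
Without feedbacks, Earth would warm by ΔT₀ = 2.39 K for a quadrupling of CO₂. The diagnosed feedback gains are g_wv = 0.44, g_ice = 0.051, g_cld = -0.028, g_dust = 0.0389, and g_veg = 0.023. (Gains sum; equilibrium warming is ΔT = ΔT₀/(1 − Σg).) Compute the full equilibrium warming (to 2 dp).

Total gain g = 0.44 + 0.051 − 0.028 + 0.0389 + 0.023 = 0.5249.
Amplification A = 1/(1 − 0.5249) = 2.105.
ΔT = 2.39 × 2.105 = 5.03 K.

5.03 K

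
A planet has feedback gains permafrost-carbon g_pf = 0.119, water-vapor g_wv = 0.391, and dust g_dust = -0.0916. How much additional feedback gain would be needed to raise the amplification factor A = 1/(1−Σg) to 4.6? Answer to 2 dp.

Current total gain = 0.4184.
Target gain for A = 4.6: g* = 1 − 1/4.6 = 0.7826.
Additional gain needed = 0.7826 − 0.4184 = 0.36.

0.36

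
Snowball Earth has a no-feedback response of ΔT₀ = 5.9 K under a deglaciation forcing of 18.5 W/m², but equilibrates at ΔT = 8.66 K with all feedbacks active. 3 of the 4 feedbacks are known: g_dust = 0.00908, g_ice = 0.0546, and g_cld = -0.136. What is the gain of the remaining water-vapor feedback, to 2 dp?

Amplification A = ΔT/ΔT₀ = 8.66/5.9 = 1.468.
Total gain g = 1 − 1/A = 1 − 1/1.468 = 0.3188.
Known gains sum to 0.00908 + 0.0546 − 0.136 = -0.07232.
g_wv = 0.3188 + 0.07232 = 0.39.

0.39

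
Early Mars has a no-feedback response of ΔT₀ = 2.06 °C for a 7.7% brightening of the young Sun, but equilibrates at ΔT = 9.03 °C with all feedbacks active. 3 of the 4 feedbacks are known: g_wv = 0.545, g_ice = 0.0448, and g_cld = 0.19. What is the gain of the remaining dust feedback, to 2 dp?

-0.01

Amplification A = ΔT/ΔT₀ = 9.03/2.06 = 4.383.
Total gain g = 1 − 1/A = 1 − 1/4.383 = 0.7718.
Known gains sum to 0.545 + 0.0448 + 0.19 = 0.7798.
g_dust = 0.7718 − 0.7798 = -0.01.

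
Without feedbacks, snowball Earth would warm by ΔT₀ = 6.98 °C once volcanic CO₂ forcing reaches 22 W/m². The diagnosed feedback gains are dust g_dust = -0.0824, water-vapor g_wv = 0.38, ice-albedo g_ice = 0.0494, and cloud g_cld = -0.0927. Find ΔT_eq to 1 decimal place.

Total gain g = -0.0824 + 0.38 + 0.0494 − 0.0927 = 0.2543.
Amplification A = 1/(1 − 0.2543) = 1.341.
ΔT = 6.98 × 1.341 = 9.4 °C.

9.4 °C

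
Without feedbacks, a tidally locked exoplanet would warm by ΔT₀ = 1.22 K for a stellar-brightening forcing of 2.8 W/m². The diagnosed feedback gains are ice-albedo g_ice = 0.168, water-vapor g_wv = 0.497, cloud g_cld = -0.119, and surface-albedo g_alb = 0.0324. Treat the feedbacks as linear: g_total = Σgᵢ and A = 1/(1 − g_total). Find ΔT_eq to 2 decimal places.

Total gain g = 0.168 + 0.497 − 0.119 + 0.0324 = 0.5784.
Amplification A = 1/(1 − 0.5784) = 2.372.
ΔT = 1.22 × 2.372 = 2.89 K.

2.89 K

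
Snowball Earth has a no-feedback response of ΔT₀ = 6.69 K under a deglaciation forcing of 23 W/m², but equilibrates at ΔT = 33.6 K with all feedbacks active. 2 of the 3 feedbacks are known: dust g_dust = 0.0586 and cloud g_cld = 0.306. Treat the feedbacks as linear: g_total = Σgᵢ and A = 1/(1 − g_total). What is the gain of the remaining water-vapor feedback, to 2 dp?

Amplification A = ΔT/ΔT₀ = 33.6/6.69 = 5.022.
Total gain g = 1 − 1/A = 1 − 1/5.022 = 0.8009.
Known gains sum to 0.0586 + 0.306 = 0.3646.
g_wv = 0.8009 − 0.3646 = 0.44.

0.44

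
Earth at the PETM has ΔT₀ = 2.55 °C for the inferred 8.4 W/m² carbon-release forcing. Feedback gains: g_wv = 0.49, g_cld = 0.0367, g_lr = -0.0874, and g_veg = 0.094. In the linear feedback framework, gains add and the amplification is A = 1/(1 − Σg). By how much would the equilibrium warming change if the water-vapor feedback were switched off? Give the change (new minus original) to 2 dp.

-2.80 °C

Original: g = 0.5333, ΔT = 2.55/(1−0.5333) = 5.4639 °C.
Without water-vapor: g' = 0.0433, ΔT' = 2.55/(1−0.0433) = 2.6654 °C.
Change = 2.6654 − 5.4639 = -2.80 °C.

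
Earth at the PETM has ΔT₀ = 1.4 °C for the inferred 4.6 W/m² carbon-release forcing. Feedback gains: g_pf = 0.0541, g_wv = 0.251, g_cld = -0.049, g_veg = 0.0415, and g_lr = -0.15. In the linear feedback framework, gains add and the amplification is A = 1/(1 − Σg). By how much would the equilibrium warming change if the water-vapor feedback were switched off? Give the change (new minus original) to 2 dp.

-0.37 °C

Original: g = 0.1476, ΔT = 1.4/(1−0.1476) = 1.6424 °C.
Without water-vapor: g' = -0.1034, ΔT' = 1.4/(1+0.1034) = 1.2688 °C.
Change = 1.2688 − 1.6424 = -0.37 °C.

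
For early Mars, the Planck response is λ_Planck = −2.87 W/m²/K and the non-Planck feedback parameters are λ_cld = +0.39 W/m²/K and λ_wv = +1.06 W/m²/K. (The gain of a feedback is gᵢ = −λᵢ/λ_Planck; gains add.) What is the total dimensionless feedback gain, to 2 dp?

0.51

Convert to gains: g_cld = 0.39/2.87 = 0.1359; g_wv = 1.06/2.87 = 0.3693.
Total gain g = 0.5052.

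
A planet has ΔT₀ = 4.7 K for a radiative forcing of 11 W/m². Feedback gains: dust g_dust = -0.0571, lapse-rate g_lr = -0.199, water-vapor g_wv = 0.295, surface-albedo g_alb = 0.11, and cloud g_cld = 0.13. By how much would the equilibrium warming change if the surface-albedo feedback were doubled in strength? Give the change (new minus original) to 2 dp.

Original: g = 0.2789, ΔT = 4.7/(1−0.2789) = 6.5178 K.
With doubled surface-albedo: g' = 0.3889, ΔT' = 4.7/(1−0.3889) = 7.6910 K.
Change = 7.6910 − 6.5178 = 1.17 K.

1.17 K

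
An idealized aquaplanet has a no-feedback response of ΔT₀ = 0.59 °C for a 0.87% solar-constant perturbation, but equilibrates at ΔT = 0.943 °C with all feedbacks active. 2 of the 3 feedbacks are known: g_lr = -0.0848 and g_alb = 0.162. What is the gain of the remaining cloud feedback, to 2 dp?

Amplification A = ΔT/ΔT₀ = 0.943/0.59 = 1.598.
Total gain g = 1 − 1/A = 1 − 1/1.598 = 0.3742.
Known gains sum to -0.0848 + 0.162 = 0.0772.
g_cld = 0.3742 − 0.0772 = 0.30.

0.30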